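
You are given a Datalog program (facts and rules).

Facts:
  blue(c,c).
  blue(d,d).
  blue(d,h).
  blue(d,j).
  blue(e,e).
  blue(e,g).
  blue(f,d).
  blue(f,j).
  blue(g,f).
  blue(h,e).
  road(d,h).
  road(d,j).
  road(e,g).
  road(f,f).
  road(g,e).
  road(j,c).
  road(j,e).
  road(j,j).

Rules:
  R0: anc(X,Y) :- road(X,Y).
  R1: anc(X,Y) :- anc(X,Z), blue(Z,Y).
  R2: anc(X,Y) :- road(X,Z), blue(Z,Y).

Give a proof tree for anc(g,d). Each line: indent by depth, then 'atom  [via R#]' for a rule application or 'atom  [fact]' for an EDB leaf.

anc(g,d)  [via R1]
  anc(g,f)  [via R1]
    anc(g,g)  [via R2]
      road(g,e)  [fact]
      blue(e,g)  [fact]
    blue(g,f)  [fact]
  blue(f,d)  [fact]

round 1: derive anc(d,h) via R0 from road(d,h)
round 1: derive anc(d,j) via R0 from road(d,j)
round 1: derive anc(e,g) via R0 from road(e,g)
round 1: derive anc(f,f) via R0 from road(f,f)
round 1: derive anc(g,e) via R0 from road(g,e)
round 1: derive anc(j,c) via R0 from road(j,c)
round 1: derive anc(j,e) via R0 from road(j,e)
round 1: derive anc(j,j) via R0 from road(j,j)
round 1: derive anc(d,e) via R2 from road(d,h), blue(h,e)
round 1: derive anc(e,f) via R2 from road(e,g), blue(g,f)
round 1: derive anc(f,d) via R2 from road(f,f), blue(f,d)
round 1: derive anc(f,j) via R2 from road(f,f), blue(f,j)
round 1: derive anc(g,g) via R2 from road(g,e), blue(e,g)
round 1: derive anc(j,g) via R2 from road(j,e), blue(e,g)
round 2: derive anc(d,g) via R1 from anc(d,e), blue(e,g)
round 2: derive anc(e,d) via R1 from anc(e,f), blue(f,d)
round 2: derive anc(e,j) via R1 from anc(e,f), blue(f,j)
round 2: derive anc(f,h) via R1 from anc(f,d), blue(d,h)
round 2: derive anc(g,f) via R1 from anc(g,g), blue(g,f)
round 2: derive anc(j,f) via R1 from anc(j,g), blue(g,f)
round 3: derive anc(d,f) via R1 from anc(d,g), blue(g,f)
round 3: derive anc(e,h) via R1 from anc(e,d), blue(d,h)
round 3: derive anc(f,e) via R1 from anc(f,h), blue(h,e)
round 3: derive anc(g,d) via R1 from anc(g,f), blue(f,d)
round 3: derive anc(g,j) via R1 from anc(g,f), blue(f,j)
round 3: derive anc(j,d) via R1 from anc(j,f), blue(f,d)
round 4: derive anc(d,d) via R1 from anc(d,f), blue(f,d)
round 4: derive anc(e,e) via R1 from anc(e,h), blue(h,e)
round 4: derive anc(f,g) via R1 from anc(f,e), blue(e,g)
round 4: derive anc(g,h) via R1 from anc(g,d), blue(d,h)
round 4: derive anc(j,h) via R1 from anc(j,d), blue(d,h)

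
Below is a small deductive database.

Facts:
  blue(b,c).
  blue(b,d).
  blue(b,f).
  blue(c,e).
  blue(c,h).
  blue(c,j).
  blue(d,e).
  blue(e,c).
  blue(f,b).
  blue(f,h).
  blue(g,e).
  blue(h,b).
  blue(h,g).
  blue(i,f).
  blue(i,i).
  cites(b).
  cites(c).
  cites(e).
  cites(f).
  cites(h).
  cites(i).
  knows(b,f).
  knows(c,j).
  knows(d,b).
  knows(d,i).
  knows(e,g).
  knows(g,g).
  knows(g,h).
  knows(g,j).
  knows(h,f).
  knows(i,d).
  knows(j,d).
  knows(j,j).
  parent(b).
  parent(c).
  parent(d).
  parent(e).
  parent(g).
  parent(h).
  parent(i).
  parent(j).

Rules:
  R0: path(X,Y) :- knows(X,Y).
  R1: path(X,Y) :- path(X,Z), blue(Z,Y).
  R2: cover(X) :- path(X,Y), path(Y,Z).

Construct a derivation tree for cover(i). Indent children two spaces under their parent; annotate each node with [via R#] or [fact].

round 1: derive path(b,f) via R0 from knows(b,f)
round 1: derive path(c,j) via R0 from knows(c,j)
round 1: derive path(d,b) via R0 from knows(d,b)
round 1: derive path(d,i) via R0 from knows(d,i)
round 1: derive path(e,g) via R0 from knows(e,g)
round 1: derive path(g,g) via R0 from knows(g,g)
round 1: derive path(g,h) via R0 from knows(g,h)
round 1: derive path(g,j) via R0 from knows(g,j)
round 1: derive path(h,f) via R0 from knows(h,f)
round 1: derive path(i,d) via R0 from knows(i,d)
round 1: derive path(j,d) via R0 from knows(j,d)
round 1: derive path(j,j) via R0 from knows(j,j)
round 2: derive path(b,b) via R1 from path(b,f), blue(f,b)
round 2: derive path(b,h) via R1 from path(b,f), blue(f,h)
round 2: derive path(d,c) via R1 from path(d,b), blue(b,c)
round 2: derive path(d,d) via R1 from path(d,b), blue(b,d)
round 2: derive path(d,f) via R1 from path(d,b), blue(b,f)
round 2: derive path(e,e) via R1 from path(e,g), blue(g,e)
round 2: derive path(g,b) via R1 from path(g,h), blue(h,b)
round 2: derive path(g,e) via R1 from path(g,g), blue(g,e)
round 2: derive path(h,b) via R1 from path(h,f), blue(f,b)
round 2: derive path(h,h) via R1 from path(h,f), blue(f,h)
round 2: derive path(i,e) via R1 from path(i,d), blue(d,e)
round 2: derive path(j,e) via R1 from path(j,d), blue(d,e)
round 2: derive cover(c) via R2 from path(c,j), path(j,d)
round 2: derive cover(d) via R2 from path(d,b), path(b,f)
round 2: derive cover(e) via R2 from path(e,g), path(g,g)
round 2: derive cover(g) via R2 from path(g,g), path(g,g)
round 2: derive cover(i) via R2 from path(i,d), path(d,b)
round 2: derive cover(j) via R2 from path(j,d), path(d,b)
round 3: derive path(b,c) via R1 from path(b,b), blue(b,c)
round 3: derive path(b,d) via R1 from path(b,b), blue(b,d)
round 3: derive path(b,g) via R1 from path(b,h), blue(h,g)
round 3: derive path(d,e) via R1 from path(d,c), blue(c,e)
round 3: derive path(d,h) via R1 from path(d,c), blue(c,h)
round 3: derive path(d,j) via R1 from path(d,c), blue(c,j)
round 3: derive path(e,c) via R1 from path(e,e), blue(e,c)
round 3: derive path(g,c) via R1 from path(g,b), blue(b,c)
round 3: derive path(g,d) via R1 from path(g,b), blue(b,d)
round 3: derive path(g,f) via R1 from path(g,b), blue(b,f)
round 3: derive path(h,c) via R1 from path(h,b), blue(b,c)
round 3: derive path(h,d) via R1 from path(h,b), blue(b,d)
round 3: derive path(h,g) via R1 from path(h,h), blue(h,g)
round 3: derive path(i,c) via R1 from path(i,e), blue(e,c)
round 3: derive path(j,c) via R1 from path(j,e), blue(e,c)
round 3: derive cover(b) via R2 from path(b,b), path(b,b)
round 3: derive cover(h) via R2 from path(h,b), path(b,b)
round 4: derive path(b,e) via R1 from path(b,c), blue(c,e)
round 4: derive path(b,j) via R1 from path(b,c), blue(c,j)
round 4: derive path(d,g) via R1 from path(d,h), blue(h,g)
round 4: derive path(e,h) via R1 from path(e,c), blue(c,h)
round 4: derive path(e,j) via R1 from path(e,c), blue(c,j)
round 4: derive path(h,e) via R1 from path(h,c), blue(c,e)
round 4: derive path(h,j) via R1 from path(h,c), blue(c,j)
round 4: derive path(i,h) via R1 from path(i,c), blue(c,h)
round 4: derive path(i,j) via R1 from path(i,c), blue(c,j)
round 4: derive path(j,h) via R1 from path(j,c), blue(c,h)
round 5: derive path(e,b) via R1 from path(e,h), blue(h,b)
round 5: derive path(i,b) via R1 from path(i,h), blue(h,b)
round 5: derive path(i,g) via R1 from path(i,h), blue(h,g)
round 5: derive path(j,b) via R1 from path(j,h), blue(h,b)
round 5: derive path(j,g) via R1 from path(j,h), blue(h,g)
round 6: derive path(e,d) via R1 from path(e,b), blue(b,d)
round 6: derive path(e,f) via R1 from path(e,b), blue(b,f)
round 6: derive path(i,f) via R1 from path(i,b), blue(b,f)
round 6: derive path(j,f) via R1 from path(j,b), blue(b,f)

cover(i)  [via R2]
  path(i,d)  [via R0]
    knows(i,d)  [fact]
  path(d,b)  [via R0]
    knows(d,b)  [fact]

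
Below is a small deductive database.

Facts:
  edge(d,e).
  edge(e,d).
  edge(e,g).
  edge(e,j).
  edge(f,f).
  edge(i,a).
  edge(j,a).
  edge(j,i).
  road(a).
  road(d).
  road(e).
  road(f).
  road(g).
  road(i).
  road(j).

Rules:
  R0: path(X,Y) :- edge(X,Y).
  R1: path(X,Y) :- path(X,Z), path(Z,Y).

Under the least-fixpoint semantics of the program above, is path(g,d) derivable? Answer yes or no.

no

round 1: derive path(d,e) via R0 from edge(d,e)
round 1: derive path(e,d) via R0 from edge(e,d)
round 1: derive path(e,g) via R0 from edge(e,g)
round 1: derive path(e,j) via R0 from edge(e,j)
round 1: derive path(f,f) via R0 from edge(f,f)
round 1: derive path(i,a) via R0 from edge(i,a)
round 1: derive path(j,a) via R0 from edge(j,a)
round 1: derive path(j,i) via R0 from edge(j,i)
round 2: derive path(d,d) via R1 from path(d,e), path(e,d)
round 2: derive path(d,g) via R1 from path(d,e), path(e,g)
round 2: derive path(d,j) via R1 from path(d,e), path(e,j)
round 2: derive path(e,a) via R1 from path(e,j), path(j,a)
round 2: derive path(e,e) via R1 from path(e,d), path(d,e)
round 2: derive path(e,i) via R1 from path(e,j), path(j,i)
round 3: derive path(d,a) via R1 from path(d,e), path(e,a)
round 3: derive path(d,i) via R1 from path(d,e), path(e,i)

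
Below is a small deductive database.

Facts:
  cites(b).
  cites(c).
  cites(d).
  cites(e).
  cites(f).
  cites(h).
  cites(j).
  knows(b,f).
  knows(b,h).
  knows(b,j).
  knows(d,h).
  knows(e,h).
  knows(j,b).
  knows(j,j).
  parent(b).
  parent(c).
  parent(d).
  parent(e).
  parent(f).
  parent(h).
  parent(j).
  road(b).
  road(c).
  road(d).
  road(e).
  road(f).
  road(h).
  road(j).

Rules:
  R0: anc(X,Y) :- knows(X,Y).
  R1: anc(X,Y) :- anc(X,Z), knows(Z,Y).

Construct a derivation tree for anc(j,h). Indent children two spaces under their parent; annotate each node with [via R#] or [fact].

anc(j,h)  [via R1]
  anc(j,b)  [via R0]
    knows(j,b)  [fact]
  knows(b,h)  [fact]

round 1: derive anc(b,f) via R0 from knows(b,f)
round 1: derive anc(b,h) via R0 from knows(b,h)
round 1: derive anc(b,j) via R0 from knows(b,j)
round 1: derive anc(d,h) via R0 from knows(d,h)
round 1: derive anc(e,h) via R0 from knows(e,h)
round 1: derive anc(j,b) via R0 from knows(j,b)
round 1: derive anc(j,j) via R0 from knows(j,j)
round 2: derive anc(b,b) via R1 from anc(b,j), knows(j,b)
round 2: derive anc(j,f) via R1 from anc(j,b), knows(b,f)
round 2: derive anc(j,h) via R1 from anc(j,b), knows(b,h)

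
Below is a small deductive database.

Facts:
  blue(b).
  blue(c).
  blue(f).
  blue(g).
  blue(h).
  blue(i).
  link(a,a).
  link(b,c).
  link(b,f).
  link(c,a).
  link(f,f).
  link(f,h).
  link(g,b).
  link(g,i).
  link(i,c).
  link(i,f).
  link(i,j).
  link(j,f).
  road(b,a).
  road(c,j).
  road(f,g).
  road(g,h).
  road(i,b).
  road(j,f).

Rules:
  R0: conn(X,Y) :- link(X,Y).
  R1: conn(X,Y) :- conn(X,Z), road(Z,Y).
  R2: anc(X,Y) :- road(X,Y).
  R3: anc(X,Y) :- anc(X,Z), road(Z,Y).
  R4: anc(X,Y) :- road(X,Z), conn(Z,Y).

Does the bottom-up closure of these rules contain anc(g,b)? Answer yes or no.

no

round 1: derive conn(a,a) via R0 from link(a,a)
round 1: derive conn(b,c) via R0 from link(b,c)
round 1: derive conn(b,f) via R0 from link(b,f)
round 1: derive conn(c,a) via R0 from link(c,a)
round 1: derive conn(f,f) via R0 from link(f,f)
round 1: derive conn(f,h) via R0 from link(f,h)
round 1: derive conn(g,b) via R0 from link(g,b)
round 1: derive conn(g,i) via R0 from link(g,i)
round 1: derive conn(i,c) via R0 from link(i,c)
round 1: derive conn(i,f) via R0 from link(i,f)
round 1: derive conn(i,j) via R0 from link(i,j)
round 1: derive conn(j,f) via R0 from link(j,f)
round 1: derive anc(b,a) via R2 from road(b,a)
round 1: derive anc(c,j) via R2 from road(c,j)
round 1: derive anc(f,g) via R2 from road(f,g)
round 1: derive anc(g,h) via R2 from road(g,h)
round 1: derive anc(i,b) via R2 from road(i,b)
round 1: derive anc(j,f) via R2 from road(j,f)
round 2: derive conn(b,g) via R1 from conn(b,f), road(f,g)
round 2: derive conn(b,j) via R1 from conn(b,c), road(c,j)
round 2: derive conn(f,g) via R1 from conn(f,f), road(f,g)
round 2: derive conn(g,a) via R1 from conn(g,b), road(b,a)
round 2: derive conn(i,g) via R1 from conn(i,f), road(f,g)
round 2: derive conn(j,g) via R1 from conn(j,f), road(f,g)
round 2: derive anc(c,f) via R3 from anc(c,j), road(j,f)
round 2: derive anc(f,h) via R3 from anc(f,g), road(g,h)
round 2: derive anc(i,a) via R3 from anc(i,b), road(b,a)
round 2: derive anc(j,g) via R3 from anc(j,f), road(f,g)
round 2: derive anc(f,b) via R4 from road(f,g), conn(g,b)
round 2: derive anc(f,i) via R4 from road(f,g), conn(g,i)
round 2: derive anc(i,c) via R4 from road(i,b), conn(b,c)
round 2: derive anc(i,f) via R4 from road(i,b), conn(b,f)
round 2: derive anc(j,h) via R4 from road(j,f), conn(f,h)
round 3: derive conn(b,h) via R1 from conn(b,g), road(g,h)
round 3: derive conn(i,h) via R1 from conn(i,g), road(g,h)
round 3: derive conn(j,h) via R1 from conn(j,g), road(g,h)
round 3: derive anc(c,g) via R3 from anc(c,f), road(f,g)
round 3: derive anc(f,a) via R3 from anc(f,b), road(b,a)
round 3: derive anc(i,g) via R3 from anc(i,f), road(f,g)
round 3: derive anc(i,j) via R3 from anc(i,c), road(c,j)
round 4: derive anc(c,h) via R3 from anc(c,g), road(g,h)
round 4: derive anc(i,h) via R3 from anc(i,g), road(g,h)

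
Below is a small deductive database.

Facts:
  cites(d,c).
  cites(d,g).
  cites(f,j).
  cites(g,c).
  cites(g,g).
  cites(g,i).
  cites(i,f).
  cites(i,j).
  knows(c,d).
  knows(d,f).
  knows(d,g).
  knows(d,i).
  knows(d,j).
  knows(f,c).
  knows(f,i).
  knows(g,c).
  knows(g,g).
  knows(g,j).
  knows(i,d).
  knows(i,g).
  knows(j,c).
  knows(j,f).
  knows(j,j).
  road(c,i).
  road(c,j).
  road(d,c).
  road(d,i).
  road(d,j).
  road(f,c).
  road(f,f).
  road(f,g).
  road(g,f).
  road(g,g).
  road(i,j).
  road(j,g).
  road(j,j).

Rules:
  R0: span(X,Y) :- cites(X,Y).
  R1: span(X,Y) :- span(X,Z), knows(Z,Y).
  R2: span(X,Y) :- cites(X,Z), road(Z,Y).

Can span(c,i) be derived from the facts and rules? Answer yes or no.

no

round 1: derive span(d,c) via R0 from cites(d,c)
round 1: derive span(d,g) via R0 from cites(d,g)
round 1: derive span(f,j) via R0 from cites(f,j)
round 1: derive span(g,c) via R0 from cites(g,c)
round 1: derive span(g,g) via R0 from cites(g,g)
round 1: derive span(g,i) via R0 from cites(g,i)
round 1: derive span(i,f) via R0 from cites(i,f)
round 1: derive span(i,j) via R0 from cites(i,j)
round 1: derive span(d,f) via R2 from cites(d,g), road(g,f)
round 1: derive span(d,i) via R2 from cites(d,c), road(c,i)
round 1: derive span(d,j) via R2 from cites(d,c), road(c,j)
round 1: derive span(f,g) via R2 from cites(f,j), road(j,g)
round 1: derive span(g,f) via R2 from cites(g,g), road(g,f)
round 1: derive span(g,j) via R2 from cites(g,c), road(c,j)
round 1: derive span(i,c) via R2 from cites(i,f), road(f,c)
round 1: derive span(i,g) via R2 from cites(i,f), road(f,g)
round 2: derive span(d,d) via R1 from span(d,c), knows(c,d)
round 2: derive span(f,c) via R1 from span(f,g), knows(g,c)
round 2: derive span(f,f) via R1 from span(f,j), knows(j,f)
round 2: derive span(g,d) via R1 from span(g,c), knows(c,d)
round 2: derive span(i,d) via R1 from span(i,c), knows(c,d)
round 2: derive span(i,i) via R1 from span(i,f), knows(f,i)
round 3: derive span(f,d) via R1 from span(f,c), knows(c,d)
round 3: derive span(f,i) via R1 from span(f,f), knows(f,i)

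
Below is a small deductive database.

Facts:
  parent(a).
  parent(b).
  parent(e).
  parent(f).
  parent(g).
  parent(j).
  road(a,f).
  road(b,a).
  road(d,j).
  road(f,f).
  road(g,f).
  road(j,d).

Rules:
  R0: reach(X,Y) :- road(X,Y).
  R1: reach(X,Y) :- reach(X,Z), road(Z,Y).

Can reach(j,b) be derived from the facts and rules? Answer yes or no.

no

round 1: derive reach(a,f) via R0 from road(a,f)
round 1: derive reach(b,a) via R0 from road(b,a)
round 1: derive reach(d,j) via R0 from road(d,j)
round 1: derive reach(f,f) via R0 from road(f,f)
round 1: derive reach(g,f) via R0 from road(g,f)
round 1: derive reach(j,d) via R0 from road(j,d)
round 2: derive reach(b,f) via R1 from reach(b,a), road(a,f)
round 2: derive reach(d,d) via R1 from reach(d,j), road(j,d)
round 2: derive reach(j,j) via R1 from reach(j,d), road(d,j)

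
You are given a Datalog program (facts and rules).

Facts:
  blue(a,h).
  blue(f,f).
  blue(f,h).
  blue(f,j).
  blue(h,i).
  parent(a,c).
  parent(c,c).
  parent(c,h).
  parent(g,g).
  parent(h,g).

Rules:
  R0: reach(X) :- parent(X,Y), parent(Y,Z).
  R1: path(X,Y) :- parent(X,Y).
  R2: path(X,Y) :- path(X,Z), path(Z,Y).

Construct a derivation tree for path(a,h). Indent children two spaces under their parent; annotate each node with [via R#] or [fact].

path(a,h)  [via R2]
  path(a,c)  [via R1]
    parent(a,c)  [fact]
  path(c,h)  [via R1]
    parent(c,h)  [fact]

round 1: derive path(a,c) via R1 from parent(a,c)
round 1: derive path(c,c) via R1 from parent(c,c)
round 1: derive path(c,h) via R1 from parent(c,h)
round 1: derive path(g,g) via R1 from parent(g,g)
round 1: derive path(h,g) via R1 from parent(h,g)
round 2: derive path(a,h) via R2 from path(a,c), path(c,h)
round 2: derive path(c,g) via R2 from path(c,h), path(h,g)
round 3: derive path(a,g) via R2 from path(a,c), path(c,g)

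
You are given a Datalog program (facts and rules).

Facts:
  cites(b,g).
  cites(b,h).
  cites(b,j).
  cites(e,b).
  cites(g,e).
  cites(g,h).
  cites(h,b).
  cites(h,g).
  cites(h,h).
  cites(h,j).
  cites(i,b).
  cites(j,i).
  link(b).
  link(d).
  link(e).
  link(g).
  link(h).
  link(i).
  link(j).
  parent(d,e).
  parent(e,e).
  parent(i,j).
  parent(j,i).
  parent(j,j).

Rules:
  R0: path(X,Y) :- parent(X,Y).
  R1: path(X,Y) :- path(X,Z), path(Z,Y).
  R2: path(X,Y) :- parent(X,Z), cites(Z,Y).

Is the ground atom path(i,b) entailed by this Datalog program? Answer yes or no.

round 1: derive path(d,e) via R0 from parent(d,e)
round 1: derive path(e,e) via R0 from parent(e,e)
round 1: derive path(i,j) via R0 from parent(i,j)
round 1: derive path(j,i) via R0 from parent(j,i)
round 1: derive path(j,j) via R0 from parent(j,j)
round 1: derive path(d,b) via R2 from parent(d,e), cites(e,b)
round 1: derive path(e,b) via R2 from parent(e,e), cites(e,b)
round 1: derive path(i,i) via R2 from parent(i,j), cites(j,i)
round 1: derive path(j,b) via R2 from parent(j,i), cites(i,b)
round 2: derive path(i,b) via R1 from path(i,j), path(j,b)

yes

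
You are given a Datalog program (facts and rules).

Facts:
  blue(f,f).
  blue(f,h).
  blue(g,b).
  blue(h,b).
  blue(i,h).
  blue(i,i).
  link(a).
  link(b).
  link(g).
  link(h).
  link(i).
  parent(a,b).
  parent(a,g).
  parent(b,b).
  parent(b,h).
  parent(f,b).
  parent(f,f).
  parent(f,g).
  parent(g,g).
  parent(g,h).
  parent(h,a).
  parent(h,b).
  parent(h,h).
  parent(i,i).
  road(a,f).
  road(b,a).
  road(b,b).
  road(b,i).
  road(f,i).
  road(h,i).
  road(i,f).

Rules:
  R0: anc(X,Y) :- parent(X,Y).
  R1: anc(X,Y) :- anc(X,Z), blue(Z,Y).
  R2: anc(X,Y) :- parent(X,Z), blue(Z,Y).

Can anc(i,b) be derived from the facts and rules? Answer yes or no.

yes

round 1: derive anc(a,b) via R0 from parent(a,b)
round 1: derive anc(a,g) via R0 from parent(a,g)
round 1: derive anc(b,b) via R0 from parent(b,b)
round 1: derive anc(b,h) via R0 from parent(b,h)
round 1: derive anc(f,b) via R0 from parent(f,b)
round 1: derive anc(f,f) via R0 from parent(f,f)
round 1: derive anc(f,g) via R0 from parent(f,g)
round 1: derive anc(g,g) via R0 from parent(g,g)
round 1: derive anc(g,h) via R0 from parent(g,h)
round 1: derive anc(h,a) via R0 from parent(h,a)
round 1: derive anc(h,b) via R0 from parent(h,b)
round 1: derive anc(h,h) via R0 from parent(h,h)
round 1: derive anc(i,i) via R0 from parent(i,i)
round 1: derive anc(f,h) via R2 from parent(f,f), blue(f,h)
round 1: derive anc(g,b) via R2 from parent(g,g), blue(g,b)
round 1: derive anc(i,h) via R2 from parent(i,i), blue(i,h)
round 2: derive anc(i,b) via R1 from anc(i,h), blue(h,b)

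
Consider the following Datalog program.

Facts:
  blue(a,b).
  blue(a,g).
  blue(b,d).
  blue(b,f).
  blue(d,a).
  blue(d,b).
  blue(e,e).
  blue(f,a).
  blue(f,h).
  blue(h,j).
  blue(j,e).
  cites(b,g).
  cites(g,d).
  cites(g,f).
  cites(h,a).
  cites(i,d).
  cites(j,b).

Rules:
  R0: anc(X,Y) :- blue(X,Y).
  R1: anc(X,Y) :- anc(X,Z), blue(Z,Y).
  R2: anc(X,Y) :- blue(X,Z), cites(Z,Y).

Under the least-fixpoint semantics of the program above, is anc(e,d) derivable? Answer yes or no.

no

round 1: derive anc(a,b) via R0 from blue(a,b)
round 1: derive anc(a,g) via R0 from blue(a,g)
round 1: derive anc(b,d) via R0 from blue(b,d)
round 1: derive anc(b,f) via R0 from blue(b,f)
round 1: derive anc(d,a) via R0 from blue(d,a)
round 1: derive anc(d,b) via R0 from blue(d,b)
round 1: derive anc(e,e) via R0 from blue(e,e)
round 1: derive anc(f,a) via R0 from blue(f,a)
round 1: derive anc(f,h) via R0 from blue(f,h)
round 1: derive anc(h,j) via R0 from blue(h,j)
round 1: derive anc(j,e) via R0 from blue(j,e)
round 1: derive anc(a,d) via R2 from blue(a,g), cites(g,d)
round 1: derive anc(a,f) via R2 from blue(a,g), cites(g,f)
round 1: derive anc(d,g) via R2 from blue(d,b), cites(b,g)
round 1: derive anc(h,b) via R2 from blue(h,j), cites(j,b)
round 2: derive anc(a,a) via R1 from anc(a,d), blue(d,a)
round 2: derive anc(a,h) via R1 from anc(a,f), blue(f,h)
round 2: derive anc(b,a) via R1 from anc(b,d), blue(d,a)
round 2: derive anc(b,b) via R1 from anc(b,d), blue(d,b)
round 2: derive anc(b,h) via R1 from anc(b,f), blue(f,h)
round 2: derive anc(d,d) via R1 from anc(d,b), blue(b,d)
round 2: derive anc(d,f) via R1 from anc(d,b), blue(b,f)
round 2: derive anc(f,b) via R1 from anc(f,a), blue(a,b)
round 2: derive anc(f,g) via R1 from anc(f,a), blue(a,g)
round 2: derive anc(f,j) via R1 from anc(f,h), blue(h,j)
round 2: derive anc(h,d) via R1 from anc(h,b), blue(b,d)
round 2: derive anc(h,e) via R1 from anc(h,j), blue(j,e)
round 2: derive anc(h,f) via R1 from anc(h,b), blue(b,f)
round 3: derive anc(a,j) via R1 from anc(a,h), blue(h,j)
round 3: derive anc(b,g) via R1 from anc(b,a), blue(a,g)
round 3: derive anc(b,j) via R1 from anc(b,h), blue(h,j)
round 3: derive anc(d,h) via R1 from anc(d,f), blue(f,h)
round 3: derive anc(f,d) via R1 from anc(f,b), blue(b,d)
round 3: derive anc(f,e) via R1 from anc(f,j), blue(j,e)
round 3: derive anc(f,f) via R1 from anc(f,b), blue(b,f)
round 3: derive anc(h,a) via R1 from anc(h,d), blue(d,a)
round 3: derive anc(h,h) via R1 from anc(h,f), blue(f,h)
round 4: derive anc(a,e) via R1 from anc(a,j), blue(j,e)
round 4: derive anc(b,e) via R1 from anc(b,j), blue(j,e)
round 4: derive anc(d,j) via R1 from anc(d,h), blue(h,j)
round 4: derive anc(h,g) via R1 from anc(h,a), blue(a,g)
round 5: derive anc(d,e) via R1 from anc(d,j), blue(j,e)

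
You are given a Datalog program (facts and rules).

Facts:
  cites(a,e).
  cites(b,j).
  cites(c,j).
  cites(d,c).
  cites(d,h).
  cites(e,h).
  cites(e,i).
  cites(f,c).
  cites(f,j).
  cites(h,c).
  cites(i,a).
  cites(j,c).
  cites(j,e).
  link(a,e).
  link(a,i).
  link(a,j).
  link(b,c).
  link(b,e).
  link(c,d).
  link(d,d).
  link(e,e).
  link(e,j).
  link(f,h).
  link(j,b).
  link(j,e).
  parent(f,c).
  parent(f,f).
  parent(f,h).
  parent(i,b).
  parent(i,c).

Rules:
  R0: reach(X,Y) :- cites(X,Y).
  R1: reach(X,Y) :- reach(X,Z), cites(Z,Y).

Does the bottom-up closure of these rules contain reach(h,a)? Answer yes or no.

yes

round 1: derive reach(a,e) via R0 from cites(a,e)
round 1: derive reach(b,j) via R0 from cites(b,j)
round 1: derive reach(c,j) via R0 from cites(c,j)
round 1: derive reach(d,c) via R0 from cites(d,c)
round 1: derive reach(d,h) via R0 from cites(d,h)
round 1: derive reach(e,h) via R0 from cites(e,h)
round 1: derive reach(e,i) via R0 from cites(e,i)
round 1: derive reach(f,c) via R0 from cites(f,c)
round 1: derive reach(f,j) via R0 from cites(f,j)
round 1: derive reach(h,c) via R0 from cites(h,c)
round 1: derive reach(i,a) via R0 from cites(i,a)
round 1: derive reach(j,c) via R0 from cites(j,c)
round 1: derive reach(j,e) via R0 from cites(j,e)
round 2: derive reach(a,h) via R1 from reach(a,e), cites(e,h)
round 2: derive reach(a,i) via R1 from reach(a,e), cites(e,i)
round 2: derive reach(b,c) via R1 from reach(b,j), cites(j,c)
round 2: derive reach(b,e) via R1 from reach(b,j), cites(j,e)
round 2: derive reach(c,c) via R1 from reach(c,j), cites(j,c)
round 2: derive reach(c,e) via R1 from reach(c,j), cites(j,e)
round 2: derive reach(d,j) via R1 from reach(d,c), cites(c,j)
round 2: derive reach(e,a) via R1 from reach(e,i), cites(i,a)
round 2: derive reach(e,c) via R1 from reach(e,h), cites(h,c)
round 2: derive reach(f,e) via R1 from reach(f,j), cites(j,e)
round 2: derive reach(h,j) via R1 from reach(h,c), cites(c,j)
round 2: derive reach(i,e) via R1 from reach(i,a), cites(a,e)
round 2: derive reach(j,h) via R1 from reach(j,e), cites(e,h)
round 2: derive reach(j,i) via R1 from reach(j,e), cites(e,i)
round 2: derive reach(j,j) via R1 from reach(j,c), cites(c,j)
round 3: derive reach(a,a) via R1 from reach(a,i), cites(i,a)
round 3: derive reach(a,c) via R1 from reach(a,h), cites(h,c)
round 3: derive reach(b,h) via R1 from reach(b,e), cites(e,h)
round 3: derive reach(b,i) via R1 from reach(b,e), cites(e,i)
round 3: derive reach(c,h) via R1 from reach(c,e), cites(e,h)
round 3: derive reach(c,i) via R1 from reach(c,e), cites(e,i)
round 3: derive reach(d,e) via R1 from reach(d,j), cites(j,e)
round 3: derive reach(e,e) via R1 from reach(e,a), cites(a,e)
round 3: derive reach(e,j) via R1 from reach(e,c), cites(c,j)
round 3: derive reach(f,h) via R1 from reach(f,e), cites(e,h)
round 3: derive reach(f,i) via R1 from reach(f,e), cites(e,i)
round 3: derive reach(h,e) via R1 from reach(h,j), cites(j,e)
round 3: derive reach(i,h) via R1 from reach(i,e), cites(e,h)
round 3: derive reach(i,i) via R1 from reach(i,e), cites(e,i)
round 3: derive reach(j,a) via R1 from reach(j,i), cites(i,a)
round 4: derive reach(a,j) via R1 from reach(a,c), cites(c,j)
round 4: derive reach(b,a) via R1 from reach(b,i), cites(i,a)
round 4: derive reach(c,a) via R1 from reach(c,i), cites(i,a)
round 4: derive reach(d,i) via R1 from reach(d,e), cites(e,i)
round 4: derive reach(f,a) via R1 from reach(f,i), cites(i,a)
round 4: derive reach(h,h) via R1 from reach(h,e), cites(e,h)
round 4: derive reach(h,i) via R1 from reach(h,e), cites(e,i)
round 4: derive reach(i,c) via R1 from reach(i,h), cites(h,c)
round 5: derive reach(d,a) via R1 from reach(d,i), cites(i,a)
round 5: derive reach(h,a) via R1 from reach(h,i), cites(i,a)
round 5: derive reach(i,j) via R1 from reach(i,c), cites(c,j)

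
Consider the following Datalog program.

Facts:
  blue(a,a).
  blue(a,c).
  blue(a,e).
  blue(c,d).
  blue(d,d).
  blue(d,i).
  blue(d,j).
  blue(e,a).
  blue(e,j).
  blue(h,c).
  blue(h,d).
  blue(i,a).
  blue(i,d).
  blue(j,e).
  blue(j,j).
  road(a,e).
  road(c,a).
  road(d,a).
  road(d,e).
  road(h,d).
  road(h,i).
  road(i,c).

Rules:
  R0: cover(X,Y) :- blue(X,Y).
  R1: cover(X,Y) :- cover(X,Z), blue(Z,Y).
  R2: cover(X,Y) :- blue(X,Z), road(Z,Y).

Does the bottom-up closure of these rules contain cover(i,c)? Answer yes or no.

yes

round 1: derive cover(a,a) via R0 from blue(a,a)
round 1: derive cover(a,c) via R0 from blue(a,c)
round 1: derive cover(a,e) via R0 from blue(a,e)
round 1: derive cover(c,d) via R0 from blue(c,d)
round 1: derive cover(d,d) via R0 from blue(d,d)
round 1: derive cover(d,i) via R0 from blue(d,i)
round 1: derive cover(d,j) via R0 from blue(d,j)
round 1: derive cover(e,a) via R0 from blue(e,a)
round 1: derive cover(e,j) via R0 from blue(e,j)
round 1: derive cover(h,c) via R0 from blue(h,c)
round 1: derive cover(h,d) via R0 from blue(h,d)
round 1: derive cover(i,a) via R0 from blue(i,a)
round 1: derive cover(i,d) via R0 from blue(i,d)
round 1: derive cover(j,e) via R0 from blue(j,e)
round 1: derive cover(j,j) via R0 from blue(j,j)
round 1: derive cover(c,a) via R2 from blue(c,d), road(d,a)
round 1: derive cover(c,e) via R2 from blue(c,d), road(d,e)
round 1: derive cover(d,a) via R2 from blue(d,d), road(d,a)
round 1: derive cover(d,c) via R2 from blue(d,i), road(i,c)
round 1: derive cover(d,e) via R2 from blue(d,d), road(d,e)
round 1: derive cover(e,e) via R2 from blue(e,a), road(a,e)
round 1: derive cover(h,a) via R2 from blue(h,c), road(c,a)
round 1: derive cover(h,e) via R2 from blue(h,d), road(d,e)
round 1: derive cover(i,e) via R2 from blue(i,a), road(a,e)
round 2: derive cover(a,d) via R1 from cover(a,c), blue(c,d)
round 2: derive cover(a,j) via R1 from cover(a,e), blue(e,j)
round 2: derive cover(c,c) via R1 from cover(c,a), blue(a,c)
round 2: derive cover(c,i) via R1 from cover(c,d), blue(d,i)
round 2: derive cover(c,j) via R1 from cover(c,d), blue(d,j)
round 2: derive cover(e,c) via R1 from cover(e,a), blue(a,c)
round 2: derive cover(h,i) via R1 from cover(h,d), blue(d,i)
round 2: derive cover(h,j) via R1 from cover(h,d), blue(d,j)
round 2: derive cover(i,c) via R1 from cover(i,a), blue(a,c)
round 2: derive cover(i,i) via R1 from cover(i,d), blue(d,i)
round 2: derive cover(i,j) via R1 from cover(i,d), blue(d,j)
round 2: derive cover(j,a) via R1 from cover(j,e), blue(e,a)
round 3: derive cover(a,i) via R1 from cover(a,d), blue(d,i)
round 3: derive cover(e,d) via R1 from cover(e,c), blue(c,d)
round 3: derive cover(j,c) via R1 from cover(j,a), blue(a,c)
round 4: derive cover(e,i) via R1 from cover(e,d), blue(d,i)
round 4: derive cover(j,d) via R1 from cover(j,c), blue(c,d)
round 5: derive cover(j,i) via R1 from cover(j,d), blue(d,i)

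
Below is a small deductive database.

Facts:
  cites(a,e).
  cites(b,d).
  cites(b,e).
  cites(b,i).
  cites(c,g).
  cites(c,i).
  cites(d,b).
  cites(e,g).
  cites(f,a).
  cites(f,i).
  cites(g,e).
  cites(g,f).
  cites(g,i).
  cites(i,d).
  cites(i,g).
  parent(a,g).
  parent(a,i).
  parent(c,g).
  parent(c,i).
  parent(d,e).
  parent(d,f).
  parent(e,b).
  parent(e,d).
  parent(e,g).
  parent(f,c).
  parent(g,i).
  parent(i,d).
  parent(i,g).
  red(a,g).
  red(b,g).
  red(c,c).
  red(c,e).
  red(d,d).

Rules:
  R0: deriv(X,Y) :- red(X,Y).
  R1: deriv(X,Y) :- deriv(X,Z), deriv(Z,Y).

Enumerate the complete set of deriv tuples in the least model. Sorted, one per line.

round 1: derive deriv(a,g) via R0 from red(a,g)
round 1: derive deriv(b,g) via R0 from red(b,g)
round 1: derive deriv(c,c) via R0 from red(c,c)
round 1: derive deriv(c,e) via R0 from red(c,e)
round 1: derive deriv(d,d) via R0 from red(d,d)

deriv(a,g)
deriv(b,g)
deriv(c,c)
deriv(c,e)
deriv(d,d)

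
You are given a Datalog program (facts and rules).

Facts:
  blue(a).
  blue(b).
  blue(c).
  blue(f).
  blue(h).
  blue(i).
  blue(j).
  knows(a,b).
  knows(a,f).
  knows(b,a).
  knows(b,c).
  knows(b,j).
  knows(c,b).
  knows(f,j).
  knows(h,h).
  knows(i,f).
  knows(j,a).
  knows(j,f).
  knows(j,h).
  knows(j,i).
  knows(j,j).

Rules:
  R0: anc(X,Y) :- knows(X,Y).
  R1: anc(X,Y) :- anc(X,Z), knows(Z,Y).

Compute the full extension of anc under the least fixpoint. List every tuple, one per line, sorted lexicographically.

round 1: derive anc(a,b) via R0 from knows(a,b)
round 1: derive anc(a,f) via R0 from knows(a,f)
round 1: derive anc(b,a) via R0 from knows(b,a)
round 1: derive anc(b,c) via R0 from knows(b,c)
round 1: derive anc(b,j) via R0 from knows(b,j)
round 1: derive anc(c,b) via R0 from knows(c,b)
round 1: derive anc(f,j) via R0 from knows(f,j)
round 1: derive anc(h,h) via R0 from knows(h,h)
round 1: derive anc(i,f) via R0 from knows(i,f)
round 1: derive anc(j,a) via R0 from knows(j,a)
round 1: derive anc(j,f) via R0 from knows(j,f)
round 1: derive anc(j,h) via R0 from knows(j,h)
round 1: derive anc(j,i) via R0 from knows(j,i)
round 1: derive anc(j,j) via R0 from knows(j,j)
round 2: derive anc(a,a) via R1 from anc(a,b), knows(b,a)
round 2: derive anc(a,c) via R1 from anc(a,b), knows(b,c)
round 2: derive anc(a,j) via R1 from anc(a,b), knows(b,j)
round 2: derive anc(b,b) via R1 from anc(b,a), knows(a,b)
round 2: derive anc(b,f) via R1 from anc(b,a), knows(a,f)
round 2: derive anc(b,h) via R1 from anc(b,j), knows(j,h)
round 2: derive anc(b,i) via R1 from anc(b,j), knows(j,i)
round 2: derive anc(c,a) via R1 from anc(c,b), knows(b,a)
round 2: derive anc(c,c) via R1 from anc(c,b), knows(b,c)
round 2: derive anc(c,j) via R1 from anc(c,b), knows(b,j)
round 2: derive anc(f,a) via R1 from anc(f,j), knows(j,a)
round 2: derive anc(f,f) via R1 from anc(f,j), knows(j,f)
round 2: derive anc(f,h) via R1 from anc(f,j), knows(j,h)
round 2: derive anc(f,i) via R1 from anc(f,j), knows(j,i)
round 2: derive anc(i,j) via R1 from anc(i,f), knows(f,j)
round 2: derive anc(j,b) via R1 from anc(j,a), knows(a,b)
round 3: derive anc(a,h) via R1 from anc(a,j), knows(j,h)
round 3: derive anc(a,i) via R1 from anc(a,j), knows(j,i)
round 3: derive anc(c,f) via R1 from anc(c,a), knows(a,f)
round 3: derive anc(c,h) via R1 from anc(c,j), knows(j,h)
round 3: derive anc(c,i) via R1 from anc(c,j), knows(j,i)
round 3: derive anc(f,b) via R1 from anc(f,a), knows(a,b)
round 3: derive anc(i,a) via R1 from anc(i,j), knows(j,a)
round 3: derive anc(i,h) via R1 from anc(i,j), knows(j,h)
round 3: derive anc(i,i) via R1 from anc(i,j), knows(j,i)
round 3: derive anc(j,c) via R1 from anc(j,b), knows(b,c)
round 4: derive anc(f,c) via R1 from anc(f,b), knows(b,c)
round 4: derive anc(i,b) via R1 from anc(i,a), knows(a,b)
round 5: derive anc(i,c) via R1 from anc(i,b), knows(b,c)

anc(a,a)
anc(a,b)
anc(a,c)
anc(a,f)
anc(a,h)
anc(a,i)
anc(a,j)
anc(b,a)
anc(b,b)
anc(b,c)
anc(b,f)
anc(b,h)
anc(b,i)
anc(b,j)
anc(c,a)
anc(c,b)
anc(c,c)
anc(c,f)
anc(c,h)
anc(c,i)
anc(c,j)
anc(f,a)
anc(f,b)
anc(f,c)
anc(f,f)
anc(f,h)
anc(f,i)
anc(f,j)
anc(h,h)
anc(i,a)
anc(i,b)
anc(i,c)
anc(i,f)
anc(i,h)
anc(i,i)
anc(i,j)
anc(j,a)
anc(j,b)
anc(j,c)
anc(j,f)
anc(j,h)
anc(j,i)
anc(j,j)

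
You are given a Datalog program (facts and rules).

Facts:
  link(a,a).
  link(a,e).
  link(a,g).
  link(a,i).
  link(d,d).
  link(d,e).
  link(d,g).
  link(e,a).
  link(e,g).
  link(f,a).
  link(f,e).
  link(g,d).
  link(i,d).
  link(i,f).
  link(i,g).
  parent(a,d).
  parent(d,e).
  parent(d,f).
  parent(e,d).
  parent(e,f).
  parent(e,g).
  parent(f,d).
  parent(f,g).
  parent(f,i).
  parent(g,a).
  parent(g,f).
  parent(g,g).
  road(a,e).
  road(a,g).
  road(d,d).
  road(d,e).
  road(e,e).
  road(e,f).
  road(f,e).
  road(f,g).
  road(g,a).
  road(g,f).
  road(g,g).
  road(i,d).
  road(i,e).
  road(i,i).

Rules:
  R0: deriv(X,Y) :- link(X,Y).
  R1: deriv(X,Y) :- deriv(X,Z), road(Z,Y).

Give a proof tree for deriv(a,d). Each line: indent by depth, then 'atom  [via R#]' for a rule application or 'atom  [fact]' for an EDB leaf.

round 1: derive deriv(a,a) via R0 from link(a,a)
round 1: derive deriv(a,e) via R0 from link(a,e)
round 1: derive deriv(a,g) via R0 from link(a,g)
round 1: derive deriv(a,i) via R0 from link(a,i)
round 1: derive deriv(d,d) via R0 from link(d,d)
round 1: derive deriv(d,e) via R0 from link(d,e)
round 1: derive deriv(d,g) via R0 from link(d,g)
round 1: derive deriv(e,a) via R0 from link(e,a)
round 1: derive deriv(e,g) via R0 from link(e,g)
round 1: derive deriv(f,a) via R0 from link(f,a)
round 1: derive deriv(f,e) via R0 from link(f,e)
round 1: derive deriv(g,d) via R0 from link(g,d)
round 1: derive deriv(i,d) via R0 from link(i,d)
round 1: derive deriv(i,f) via R0 from link(i,f)
round 1: derive deriv(i,g) via R0 from link(i,g)
round 2: derive deriv(a,d) via R1 from deriv(a,i), road(i,d)
round 2: derive deriv(a,f) via R1 from deriv(a,e), road(e,f)
round 2: derive deriv(d,a) via R1 from deriv(d,g), road(g,a)
round 2: derive deriv(d,f) via R1 from deriv(d,e), road(e,f)
round 2: derive deriv(e,e) via R1 from deriv(e,a), road(a,e)
round 2: derive deriv(e,f) via R1 from deriv(e,g), road(g,f)
round 2: derive deriv(f,f) via R1 from deriv(f,e), road(e,f)
round 2: derive deriv(f,g) via R1 from deriv(f,a), road(a,g)
round 2: derive deriv(g,e) via R1 from deriv(g,d), road(d,e)
round 2: derive deriv(i,a) via R1 from deriv(i,g), road(g,a)
round 2: derive deriv(i,e) via R1 from deriv(i,d), road(d,e)
round 3: derive deriv(g,f) via R1 from deriv(g,e), road(e,f)
round 4: derive deriv(g,g) via R1 from deriv(g,f), road(f,g)
round 5: derive deriv(g,a) via R1 from deriv(g,g), road(g,a)

deriv(a,d)  [via R1]
  deriv(a,i)  [via R0]
    link(a,i)  [fact]
  road(i,d)  [fact]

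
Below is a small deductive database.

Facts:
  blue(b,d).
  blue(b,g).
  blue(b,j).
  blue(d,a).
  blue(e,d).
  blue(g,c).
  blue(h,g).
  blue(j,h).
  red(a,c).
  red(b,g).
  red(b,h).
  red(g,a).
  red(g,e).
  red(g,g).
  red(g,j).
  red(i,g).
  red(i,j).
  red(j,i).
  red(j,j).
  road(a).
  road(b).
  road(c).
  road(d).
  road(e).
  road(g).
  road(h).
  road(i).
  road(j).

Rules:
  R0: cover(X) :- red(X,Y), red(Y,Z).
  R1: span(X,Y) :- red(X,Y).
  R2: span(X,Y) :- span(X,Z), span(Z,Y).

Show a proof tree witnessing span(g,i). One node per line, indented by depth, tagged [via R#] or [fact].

round 1: derive span(a,c) via R1 from red(a,c)
round 1: derive span(b,g) via R1 from red(b,g)
round 1: derive span(b,h) via R1 from red(b,h)
round 1: derive span(g,a) via R1 from red(g,a)
round 1: derive span(g,e) via R1 from red(g,e)
round 1: derive span(g,g) via R1 from red(g,g)
round 1: derive span(g,j) via R1 from red(g,j)
round 1: derive span(i,g) via R1 from red(i,g)
round 1: derive span(i,j) via R1 from red(i,j)
round 1: derive span(j,i) via R1 from red(j,i)
round 1: derive span(j,j) via R1 from red(j,j)
round 2: derive span(b,a) via R2 from span(b,g), span(g,a)
round 2: derive span(b,e) via R2 from span(b,g), span(g,e)
round 2: derive span(b,j) via R2 from span(b,g), span(g,j)
round 2: derive span(g,c) via R2 from span(g,a), span(a,c)
round 2: derive span(g,i) via R2 from span(g,j), span(j,i)
round 2: derive span(i,a) via R2 from span(i,g), span(g,a)
round 2: derive span(i,e) via R2 from span(i,g), span(g,e)
round 2: derive span(i,i) via R2 from span(i,j), span(j,i)
round 2: derive span(j,g) via R2 from span(j,i), span(i,g)
round 3: derive span(b,c) via R2 from span(b,a), span(a,c)
round 3: derive span(b,i) via R2 from span(b,g), span(g,i)
round 3: derive span(i,c) via R2 from span(i,a), span(a,c)
round 3: derive span(j,a) via R2 from span(j,g), span(g,a)
round 3: derive span(j,c) via R2 from span(j,g), span(g,c)
round 3: derive span(j,e) via R2 from span(j,g), span(g,e)

span(g,i)  [via R2]
  span(g,j)  [via R1]
    red(g,j)  [fact]
  span(j,i)  [via R1]
    red(j,i)  [fact]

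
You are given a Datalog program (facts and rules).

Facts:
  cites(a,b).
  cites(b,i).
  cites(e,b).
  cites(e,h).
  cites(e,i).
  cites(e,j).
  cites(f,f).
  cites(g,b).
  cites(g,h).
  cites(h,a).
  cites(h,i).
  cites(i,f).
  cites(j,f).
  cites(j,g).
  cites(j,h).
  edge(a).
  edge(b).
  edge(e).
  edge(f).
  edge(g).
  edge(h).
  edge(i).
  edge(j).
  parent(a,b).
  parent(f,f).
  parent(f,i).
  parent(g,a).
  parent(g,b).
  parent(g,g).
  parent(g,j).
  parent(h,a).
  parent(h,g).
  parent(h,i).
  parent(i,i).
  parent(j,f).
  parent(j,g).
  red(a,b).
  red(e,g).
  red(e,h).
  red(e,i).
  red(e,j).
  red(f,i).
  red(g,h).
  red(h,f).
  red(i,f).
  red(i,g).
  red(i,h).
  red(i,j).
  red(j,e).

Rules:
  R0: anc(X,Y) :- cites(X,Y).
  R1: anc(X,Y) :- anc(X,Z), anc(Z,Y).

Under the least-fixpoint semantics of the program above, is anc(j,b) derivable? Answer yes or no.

yes

round 1: derive anc(a,b) via R0 from cites(a,b)
round 1: derive anc(b,i) via R0 from cites(b,i)
round 1: derive anc(e,b) via R0 from cites(e,b)
round 1: derive anc(e,h) via R0 from cites(e,h)
round 1: derive anc(e,i) via R0 from cites(e,i)
round 1: derive anc(e,j) via R0 from cites(e,j)
round 1: derive anc(f,f) via R0 from cites(f,f)
round 1: derive anc(g,b) via R0 from cites(g,b)
round 1: derive anc(g,h) via R0 from cites(g,h)
round 1: derive anc(h,a) via R0 from cites(h,a)
round 1: derive anc(h,i) via R0 from cites(h,i)
round 1: derive anc(i,f) via R0 from cites(i,f)
round 1: derive anc(j,f) via R0 from cites(j,f)
round 1: derive anc(j,g) via R0 from cites(j,g)
round 1: derive anc(j,h) via R0 from cites(j,h)
round 2: derive anc(a,i) via R1 from anc(a,b), anc(b,i)
round 2: derive anc(b,f) via R1 from anc(b,i), anc(i,f)
round 2: derive anc(e,a) via R1 from anc(e,h), anc(h,a)
round 2: derive anc(e,f) via R1 from anc(e,i), anc(i,f)
round 2: derive anc(e,g) via R1 from anc(e,j), anc(j,g)
round 2: derive anc(g,a) via R1 from anc(g,h), anc(h,a)
round 2: derive anc(g,i) via R1 from anc(g,b), anc(b,i)
round 2: derive anc(h,b) via R1 from anc(h,a), anc(a,b)
round 2: derive anc(h,f) via R1 from anc(h,i), anc(i,f)
round 2: derive anc(j,a) via R1 from anc(j,h), anc(h,a)
round 2: derive anc(j,b) via R1 from anc(j,g), anc(g,b)
round 2: derive anc(j,i) via R1 from anc(j,h), anc(h,i)
round 3: derive anc(a,f) via R1 from anc(a,b), anc(b,f)
round 3: derive anc(g,f) via R1 from anc(g,b), anc(b,f)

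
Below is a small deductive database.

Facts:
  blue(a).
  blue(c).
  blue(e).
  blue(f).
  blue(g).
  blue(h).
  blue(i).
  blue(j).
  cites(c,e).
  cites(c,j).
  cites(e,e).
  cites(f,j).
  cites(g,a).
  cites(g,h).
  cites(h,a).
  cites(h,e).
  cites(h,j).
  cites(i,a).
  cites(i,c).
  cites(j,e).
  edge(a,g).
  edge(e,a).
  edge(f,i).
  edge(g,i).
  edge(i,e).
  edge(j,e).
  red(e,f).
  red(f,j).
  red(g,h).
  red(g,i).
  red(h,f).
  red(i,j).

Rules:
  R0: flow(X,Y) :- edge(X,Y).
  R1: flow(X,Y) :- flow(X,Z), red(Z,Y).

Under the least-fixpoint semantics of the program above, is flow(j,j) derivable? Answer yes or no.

yes

round 1: derive flow(a,g) via R0 from edge(a,g)
round 1: derive flow(e,a) via R0 from edge(e,a)
round 1: derive flow(f,i) via R0 from edge(f,i)
round 1: derive flow(g,i) via R0 from edge(g,i)
round 1: derive flow(i,e) via R0 from edge(i,e)
round 1: derive flow(j,e) via R0 from edge(j,e)
round 2: derive flow(a,h) via R1 from flow(a,g), red(g,h)
round 2: derive flow(a,i) via R1 from flow(a,g), red(g,i)
round 2: derive flow(f,j) via R1 from flow(f,i), red(i,j)
round 2: derive flow(g,j) via R1 from flow(g,i), red(i,j)
round 2: derive flow(i,f) via R1 from flow(i,e), red(e,f)
round 2: derive flow(j,f) via R1 from flow(j,e), red(e,f)
round 3: derive flow(a,f) via R1 from flow(a,h), red(h,f)
round 3: derive flow(a,j) via R1 from flow(a,i), red(i,j)
round 3: derive flow(i,j) via R1 from flow(i,f), red(f,j)
round 3: derive flow(j,j) via R1 from flow(j,f), red(f,j)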